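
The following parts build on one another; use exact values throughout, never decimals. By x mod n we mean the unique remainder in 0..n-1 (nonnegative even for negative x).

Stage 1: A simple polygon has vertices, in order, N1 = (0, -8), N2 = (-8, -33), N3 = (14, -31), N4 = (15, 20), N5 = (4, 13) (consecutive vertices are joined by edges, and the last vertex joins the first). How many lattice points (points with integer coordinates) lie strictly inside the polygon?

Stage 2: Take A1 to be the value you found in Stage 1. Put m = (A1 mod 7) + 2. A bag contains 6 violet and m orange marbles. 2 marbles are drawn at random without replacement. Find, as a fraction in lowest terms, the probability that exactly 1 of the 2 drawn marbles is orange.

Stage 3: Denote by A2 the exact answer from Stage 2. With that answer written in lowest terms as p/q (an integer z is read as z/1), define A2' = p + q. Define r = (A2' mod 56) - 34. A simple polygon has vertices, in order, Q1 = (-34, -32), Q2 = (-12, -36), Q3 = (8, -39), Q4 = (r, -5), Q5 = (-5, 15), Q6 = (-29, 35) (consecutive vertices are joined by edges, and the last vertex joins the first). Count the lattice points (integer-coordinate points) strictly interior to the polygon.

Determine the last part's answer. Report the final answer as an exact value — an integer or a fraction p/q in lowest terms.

Stage 1: cross terms: (0*-33 - -8*-8)=-64, (-8*-31 - 14*-33)=710, (14*20 - 15*-31)=745, (15*13 - 4*20)=115, (4*-8 - 0*13)=-32; twice the area = |1474| = 1474; area = 737; boundary points = 1 + 2 + 1 + 1 + 1 = 6; strictly interior points = area - boundary/2 + 1 = 735; answer 735
Stage 2: A1 = 735; m = 2; total draws C(8,2) = 28; favorable C(2,1)*C(6,1) = 12; P = 3/7; answer 3/7
Stage 3: A2 = 3/7; threaded value p + q = 10; r = -24; cross terms: (-34*-36 - -12*-32)=840, (-12*-39 - 8*-36)=756, (8*-5 - -24*-39)=-976, (-24*15 - -5*-5)=-385, (-5*35 - -29*15)=260, (-29*-32 - -34*35)=2118; twice the area = |2613| = 2613; area = 2613/2; boundary points = 2 + 1 + 2 + 1 + 4 + 1 = 11; strictly interior points = area - boundary/2 + 1 = 1302; answer 1302

1302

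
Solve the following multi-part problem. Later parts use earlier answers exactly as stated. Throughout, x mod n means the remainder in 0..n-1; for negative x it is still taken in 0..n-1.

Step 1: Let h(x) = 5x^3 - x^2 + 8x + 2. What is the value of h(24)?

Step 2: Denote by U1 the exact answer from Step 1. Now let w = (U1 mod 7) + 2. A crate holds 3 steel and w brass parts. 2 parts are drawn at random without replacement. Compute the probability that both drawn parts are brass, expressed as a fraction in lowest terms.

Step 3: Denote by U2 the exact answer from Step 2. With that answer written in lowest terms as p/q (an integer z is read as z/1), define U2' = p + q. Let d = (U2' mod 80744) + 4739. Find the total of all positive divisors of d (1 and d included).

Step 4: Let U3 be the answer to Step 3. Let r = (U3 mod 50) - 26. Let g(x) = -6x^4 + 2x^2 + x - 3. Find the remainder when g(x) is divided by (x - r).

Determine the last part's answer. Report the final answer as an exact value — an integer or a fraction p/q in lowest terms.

-171018

Step 1: 5*(24)^3 - 1*(24)^2 + 8*(24)^1 + 2 = (69120) + (-576) + (192) + (2) = 68738; answer 68738
Step 2: U1 = 68738; w = 7; total draws C(10,2) = 45; favorable C(7,2) = 21; P = 7/15; answer 7/15
Step 3: U2 = 7/15; threaded value p + q = 22; d = 4761; 4761 = 3^2 * 23^2; sigma = (1 + 3 + 9) * (1 + 23 + 529) = 13 * 553 = 7189; answer 7189
Step 4: U3 = 7189; r = 13; remainder = value at the root: -6*(13)^4 + 2*(13)^2 + 1*(13)^1 - 3 = (-171366) + (338) + (13) + (-3) = -171018; answer -171018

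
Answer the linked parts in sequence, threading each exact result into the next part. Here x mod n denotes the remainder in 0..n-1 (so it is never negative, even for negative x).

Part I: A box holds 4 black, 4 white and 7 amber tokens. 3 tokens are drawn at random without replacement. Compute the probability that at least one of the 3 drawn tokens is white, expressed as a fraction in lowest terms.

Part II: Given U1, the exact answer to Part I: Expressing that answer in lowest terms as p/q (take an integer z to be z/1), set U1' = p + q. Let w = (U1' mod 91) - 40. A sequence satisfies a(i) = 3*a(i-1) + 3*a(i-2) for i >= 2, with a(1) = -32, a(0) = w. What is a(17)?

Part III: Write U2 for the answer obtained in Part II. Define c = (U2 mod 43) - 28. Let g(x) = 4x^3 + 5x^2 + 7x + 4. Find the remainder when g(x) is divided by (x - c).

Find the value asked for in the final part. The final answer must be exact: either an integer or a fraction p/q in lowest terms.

Part I: total draws C(15,3) = 455; complement C(11,3) = 165; favorable 455 - 165 = 290; P = 58/91; answer 58/91
Part II: U1 = 58/91; threaded value p + q = 149; w = 18; a(2) = 3*(-32) + 3*(18) = -42; iterating: a(2)=-42, a(3)=-222, a(4)=-792, a(5)=-3042, a(6)=-11502, a(7)=-43632, a(8)=-165402, a(9)=-627102, a(10)=-2377512, a(11)=-9013842, a(12)=-34174062, a(13)=-129563712, a(14)=-491213322, a(15)=-1862331102, a(16)=-7060633272, a(17)=-26768893122; answer -26768893122
Part III: U2 = -26768893122; c = 7; remainder = value at the root: 4*(7)^3 + 5*(7)^2 + 7*(7)^1 + 4 = (1372) + (245) + (49) + (4) = 1670; answer 1670

1670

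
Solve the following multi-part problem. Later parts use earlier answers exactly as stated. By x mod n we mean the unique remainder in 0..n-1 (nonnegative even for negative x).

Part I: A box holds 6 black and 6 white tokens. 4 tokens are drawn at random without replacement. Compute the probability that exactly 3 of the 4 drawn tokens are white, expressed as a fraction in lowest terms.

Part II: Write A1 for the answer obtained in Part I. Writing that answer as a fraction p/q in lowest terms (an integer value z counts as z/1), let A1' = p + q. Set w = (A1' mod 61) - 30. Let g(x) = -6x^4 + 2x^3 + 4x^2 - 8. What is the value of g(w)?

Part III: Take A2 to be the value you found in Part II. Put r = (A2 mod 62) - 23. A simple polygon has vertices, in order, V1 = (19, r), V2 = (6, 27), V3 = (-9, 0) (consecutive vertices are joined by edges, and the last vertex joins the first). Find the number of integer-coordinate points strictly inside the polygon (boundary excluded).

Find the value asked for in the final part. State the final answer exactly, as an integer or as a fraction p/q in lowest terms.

204

Part I: total draws C(12,4) = 495; favorable C(6,3)*C(6,1) = 120; P = 8/33; answer 8/33
Part II: A1 = 8/33; threaded value p + q = 41; w = 11; -6*(11)^4 + 2*(11)^3 + 4*(11)^2 - 8 = (-87846) + (2662) + (484) + (-8) = -84708; answer -84708
Part III: A2 = -84708; r = 23; cross terms: (19*27 - 6*23)=375, (6*0 - -9*27)=243, (-9*23 - 19*0)=-207; twice the area = |411| = 411; area = 411/2; boundary points = 1 + 3 + 1 = 5; strictly interior points = area - boundary/2 + 1 = 204; answer 204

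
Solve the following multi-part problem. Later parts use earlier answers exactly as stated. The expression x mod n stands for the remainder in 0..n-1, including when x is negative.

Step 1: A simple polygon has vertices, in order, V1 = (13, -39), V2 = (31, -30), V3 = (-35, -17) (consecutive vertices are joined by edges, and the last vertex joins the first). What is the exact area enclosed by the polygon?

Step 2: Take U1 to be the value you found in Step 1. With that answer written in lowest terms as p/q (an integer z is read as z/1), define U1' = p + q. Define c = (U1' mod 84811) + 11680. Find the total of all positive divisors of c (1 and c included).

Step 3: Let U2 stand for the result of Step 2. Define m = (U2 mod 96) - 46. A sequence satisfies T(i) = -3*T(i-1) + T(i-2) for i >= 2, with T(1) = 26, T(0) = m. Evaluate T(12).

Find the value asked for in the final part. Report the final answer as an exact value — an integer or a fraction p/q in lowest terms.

-11866318

Step 1: cross terms: (13*-30 - 31*-39)=819, (31*-17 - -35*-30)=-1577, (-35*-39 - 13*-17)=1586; twice the area = |828| = 828; area = 414; answer 414
Step 2: U1 = 414; threaded value p + q = 415; c = 12095; 12095 = 5 * 41 * 59; sigma = (1 + 5) * (1 + 41) * (1 + 59) = 6 * 42 * 60 = 15120; answer 15120
Step 3: U2 = 15120; m = 2; T(2) = -3*(26) + 1*(2) = -76; iterating: T(2)=-76, T(3)=254, T(4)=-838, T(5)=2768, T(6)=-9142, T(7)=30194, T(8)=-99724, T(9)=329366, T(10)=-1087822, T(11)=3592832, T(12)=-11866318; answer -11866318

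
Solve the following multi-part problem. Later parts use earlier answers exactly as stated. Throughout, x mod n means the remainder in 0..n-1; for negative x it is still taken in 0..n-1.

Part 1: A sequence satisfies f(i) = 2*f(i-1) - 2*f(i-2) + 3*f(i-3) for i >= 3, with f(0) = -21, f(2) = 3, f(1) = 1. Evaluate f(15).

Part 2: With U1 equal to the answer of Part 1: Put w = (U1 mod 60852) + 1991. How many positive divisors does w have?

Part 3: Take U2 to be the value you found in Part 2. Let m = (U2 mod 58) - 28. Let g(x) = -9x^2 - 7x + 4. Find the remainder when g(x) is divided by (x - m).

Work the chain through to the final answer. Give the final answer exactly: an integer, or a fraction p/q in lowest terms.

Part 1: f(3) = 2*(3) - 2*(1) + 3*(-21) = -59; iterating: f(3)=-59, f(4)=-121, f(5)=-115, f(6)=-165, f(7)=-463, f(8)=-941, f(9)=-1451, f(10)=-2409, f(11)=-4739, f(12)=-9013, f(13)=-15775, f(14)=-27741, f(15)=-50971; answer -50971
Part 2: U1 = -50971; w = 11872; 11872 = 2^5 * 7 * 53; number of divisors = (5+1) * (1+1) * (1+1) = 24; answer 24
Part 3: U2 = 24; m = -4; remainder = value at the root: -9*(-4)^2 - 7*(-4)^1 + 4 = (-144) + (28) + (4) = -112; answer -112

-112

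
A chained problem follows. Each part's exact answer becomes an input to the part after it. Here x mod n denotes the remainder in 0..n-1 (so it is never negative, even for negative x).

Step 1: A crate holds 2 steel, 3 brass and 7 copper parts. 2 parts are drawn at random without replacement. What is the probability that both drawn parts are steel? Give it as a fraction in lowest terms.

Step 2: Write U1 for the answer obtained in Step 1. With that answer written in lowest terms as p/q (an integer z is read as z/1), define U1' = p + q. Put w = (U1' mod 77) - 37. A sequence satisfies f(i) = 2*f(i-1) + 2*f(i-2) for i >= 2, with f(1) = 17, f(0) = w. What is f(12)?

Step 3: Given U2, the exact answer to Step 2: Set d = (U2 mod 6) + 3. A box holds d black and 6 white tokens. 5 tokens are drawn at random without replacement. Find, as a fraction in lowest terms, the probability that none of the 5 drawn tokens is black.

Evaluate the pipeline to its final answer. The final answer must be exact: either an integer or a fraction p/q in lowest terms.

1/21

Step 1: total draws C(12,2) = 66; favorable C(2,2) = 1; P = 1/66; answer 1/66
Step 2: U1 = 1/66; threaded value p + q = 67; w = 30; f(2) = 2*(17) + 2*(30) = 94; iterating: f(2)=94, f(3)=222, f(4)=632, f(5)=1708, f(6)=4680, f(7)=12776, f(8)=34912, f(9)=95376, f(10)=260576, f(11)=711904, f(12)=1944960; answer 1944960
Step 3: U2 = 1944960; d = 3; total draws C(9,5) = 126; favorable C(6,5) = 6; P = 1/21; answer 1/21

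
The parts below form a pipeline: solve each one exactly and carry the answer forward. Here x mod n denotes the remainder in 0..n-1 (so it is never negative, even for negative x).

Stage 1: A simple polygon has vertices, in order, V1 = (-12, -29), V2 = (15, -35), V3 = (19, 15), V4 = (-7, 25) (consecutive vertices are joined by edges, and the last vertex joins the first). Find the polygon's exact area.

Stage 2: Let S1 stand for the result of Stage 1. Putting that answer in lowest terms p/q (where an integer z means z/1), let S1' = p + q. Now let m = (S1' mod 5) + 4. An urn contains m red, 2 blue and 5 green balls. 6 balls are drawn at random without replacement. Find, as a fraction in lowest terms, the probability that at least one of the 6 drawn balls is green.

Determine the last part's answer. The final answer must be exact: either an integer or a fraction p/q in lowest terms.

Stage 1: cross terms: (-12*-35 - 15*-29)=855, (15*15 - 19*-35)=890, (19*25 - -7*15)=580, (-7*-29 - -12*25)=503; twice the area = |2828| = 2828; area = 1414; answer 1414
Stage 2: S1 = 1414; threaded value p + q = 1415; m = 4; total draws C(11,6) = 462; complement C(6,6) = 1; favorable 462 - 1 = 461; P = 461/462; answer 461/462

461/462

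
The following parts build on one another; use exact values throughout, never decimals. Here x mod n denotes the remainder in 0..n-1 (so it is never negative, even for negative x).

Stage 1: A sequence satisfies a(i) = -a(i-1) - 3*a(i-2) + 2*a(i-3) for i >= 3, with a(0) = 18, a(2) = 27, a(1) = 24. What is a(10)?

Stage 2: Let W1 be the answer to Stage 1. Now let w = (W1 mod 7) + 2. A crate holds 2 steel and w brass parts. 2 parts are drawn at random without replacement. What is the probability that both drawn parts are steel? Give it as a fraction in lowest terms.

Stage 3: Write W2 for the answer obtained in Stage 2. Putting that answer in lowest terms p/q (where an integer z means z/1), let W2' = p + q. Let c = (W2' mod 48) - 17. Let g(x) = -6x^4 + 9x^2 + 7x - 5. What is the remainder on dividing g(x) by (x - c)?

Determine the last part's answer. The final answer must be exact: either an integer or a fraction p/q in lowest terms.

-7499

Stage 1: a(3) = -1*(27) - 3*(24) + 2*(18) = -63; iterating: a(3)=-63, a(4)=30, a(5)=213, a(6)=-429, a(7)=-150, a(8)=1863, a(9)=-2271, a(10)=-3618; answer -3618
Stage 2: W1 = -3618; w = 3; total draws C(5,2) = 10; favorable C(2,2) = 1; P = 1/10; answer 1/10
Stage 3: W2 = 1/10; threaded value p + q = 11; c = -6; remainder = value at the root: -6*(-6)^4 + 9*(-6)^2 + 7*(-6)^1 - 5 = (-7776) + (324) + (-42) + (-5) = -7499; answer -7499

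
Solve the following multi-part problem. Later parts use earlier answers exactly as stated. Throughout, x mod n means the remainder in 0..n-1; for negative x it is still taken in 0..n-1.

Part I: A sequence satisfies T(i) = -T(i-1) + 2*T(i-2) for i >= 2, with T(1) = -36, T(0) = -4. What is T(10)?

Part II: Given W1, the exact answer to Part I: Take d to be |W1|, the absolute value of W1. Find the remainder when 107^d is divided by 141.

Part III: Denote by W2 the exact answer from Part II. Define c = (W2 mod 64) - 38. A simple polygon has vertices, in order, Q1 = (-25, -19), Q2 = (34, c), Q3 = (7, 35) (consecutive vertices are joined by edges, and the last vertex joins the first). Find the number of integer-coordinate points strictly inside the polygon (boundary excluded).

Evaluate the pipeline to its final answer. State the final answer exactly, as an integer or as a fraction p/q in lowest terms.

Part I: T(2) = -1*(-36) + 2*(-4) = 28; iterating: T(2)=28, T(3)=-100, T(4)=156, T(5)=-356, T(6)=668, T(7)=-1380, T(8)=2716, T(9)=-5476, T(10)=10908; answer 10908
Part II: W1 = 10908; d = 10908; squarings mod 141: 107^1=107, 107^2=28, 107^4=79, 107^8=37, 107^16=100, 107^32=130, 107^64=121, 107^128=118, 107^256=106, 107^512=97, 107^1024=103, 107^2048=34, 107^4096=28, 107^8192=79; 107^10908 = 107^4 * 107^8 * 107^16 * 107^128 * 107^512 * 107^2048 * 107^8192 = 97 (mod 141); answer 97
Part III: W2 = 97; c = -5; cross terms: (-25*-5 - 34*-19)=771, (34*35 - 7*-5)=1225, (7*-19 - -25*35)=742; twice the area = |2738| = 2738; area = 1369; boundary points = 1 + 1 + 2 = 4; strictly interior points = area - boundary/2 + 1 = 1368; answer 1368

1368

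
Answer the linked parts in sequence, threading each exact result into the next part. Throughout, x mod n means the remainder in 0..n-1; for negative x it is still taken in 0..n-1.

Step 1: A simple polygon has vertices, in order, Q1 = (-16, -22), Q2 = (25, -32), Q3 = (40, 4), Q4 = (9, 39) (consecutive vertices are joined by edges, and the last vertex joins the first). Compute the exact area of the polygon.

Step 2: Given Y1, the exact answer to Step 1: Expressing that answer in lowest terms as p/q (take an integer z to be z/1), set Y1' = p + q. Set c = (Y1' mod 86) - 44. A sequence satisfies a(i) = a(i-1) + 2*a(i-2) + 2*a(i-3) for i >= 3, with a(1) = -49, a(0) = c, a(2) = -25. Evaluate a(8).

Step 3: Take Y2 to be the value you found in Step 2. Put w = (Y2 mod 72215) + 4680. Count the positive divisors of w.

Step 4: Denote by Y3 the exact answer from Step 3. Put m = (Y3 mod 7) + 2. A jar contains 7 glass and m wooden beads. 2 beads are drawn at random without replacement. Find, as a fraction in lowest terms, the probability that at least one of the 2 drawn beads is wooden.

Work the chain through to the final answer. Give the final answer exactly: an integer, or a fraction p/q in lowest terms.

Step 1: cross terms: (-16*-32 - 25*-22)=1062, (25*4 - 40*-32)=1380, (40*39 - 9*4)=1524, (9*-22 - -16*39)=426; twice the area = |4392| = 4392; area = 2196; answer 2196
Step 2: Y1 = 2196; threaded value p + q = 2197; c = 3; a(3) = 1*(-25) + 2*(-49) + 2*(3) = -117; iterating: a(3)=-117, a(4)=-265, a(5)=-549, a(6)=-1313, a(7)=-2941, a(8)=-6665; answer -6665
Step 3: Y2 = -6665; w = 70230; 70230 = 2 * 3 * 5 * 2341; number of divisors = (1+1) * (1+1) * (1+1) * (1+1) = 16; answer 16
Step 4: Y3 = 16; m = 4; total draws C(11,2) = 55; complement C(7,2) = 21; favorable 55 - 21 = 34; P = 34/55; answer 34/55

34/55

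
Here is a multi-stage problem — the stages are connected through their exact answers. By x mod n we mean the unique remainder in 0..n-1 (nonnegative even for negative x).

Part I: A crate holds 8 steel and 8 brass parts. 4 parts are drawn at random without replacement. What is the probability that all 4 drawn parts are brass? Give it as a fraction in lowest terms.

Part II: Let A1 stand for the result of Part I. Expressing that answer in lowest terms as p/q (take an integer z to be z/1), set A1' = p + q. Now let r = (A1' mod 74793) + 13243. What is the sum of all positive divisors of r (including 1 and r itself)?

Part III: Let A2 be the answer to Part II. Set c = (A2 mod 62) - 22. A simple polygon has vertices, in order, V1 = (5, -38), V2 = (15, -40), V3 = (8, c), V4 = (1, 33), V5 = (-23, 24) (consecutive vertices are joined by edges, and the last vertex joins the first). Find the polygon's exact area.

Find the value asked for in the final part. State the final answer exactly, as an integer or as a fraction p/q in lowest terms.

2659/2

Part I: total draws C(16,4) = 1820; favorable C(8,4) = 70; P = 1/26; answer 1/26
Part II: A1 = 1/26; threaded value p + q = 27; r = 13270; 13270 = 2 * 5 * 1327; sigma = (1 + 2) * (1 + 5) * (1 + 1327) = 3 * 6 * 1328 = 23904; answer 23904
Part III: A2 = 23904; c = 12; cross terms: (5*-40 - 15*-38)=370, (15*12 - 8*-40)=500, (8*33 - 1*12)=252, (1*24 - -23*33)=783, (-23*-38 - 5*24)=754; twice the area = |2659| = 2659; area = 2659/2; answer 2659/2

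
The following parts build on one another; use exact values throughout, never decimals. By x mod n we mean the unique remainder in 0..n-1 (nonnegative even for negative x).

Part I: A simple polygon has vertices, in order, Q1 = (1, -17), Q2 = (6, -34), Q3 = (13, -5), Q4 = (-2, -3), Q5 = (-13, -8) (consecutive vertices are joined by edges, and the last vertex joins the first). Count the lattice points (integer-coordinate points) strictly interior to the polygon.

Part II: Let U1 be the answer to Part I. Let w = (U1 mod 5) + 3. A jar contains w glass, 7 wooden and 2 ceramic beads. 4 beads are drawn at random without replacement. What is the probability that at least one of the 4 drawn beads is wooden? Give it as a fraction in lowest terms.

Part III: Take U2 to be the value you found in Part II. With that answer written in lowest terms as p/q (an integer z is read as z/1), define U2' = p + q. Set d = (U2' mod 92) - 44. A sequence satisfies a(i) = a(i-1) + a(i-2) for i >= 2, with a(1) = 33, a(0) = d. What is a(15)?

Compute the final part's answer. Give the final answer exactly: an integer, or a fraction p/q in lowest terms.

5427

Part I: cross terms: (1*-34 - 6*-17)=68, (6*-5 - 13*-34)=412, (13*-3 - -2*-5)=-49, (-2*-8 - -13*-3)=-23, (-13*-17 - 1*-8)=229; twice the area = |637| = 637; area = 637/2; boundary points = 1 + 1 + 1 + 1 + 1 = 5; strictly interior points = area - boundary/2 + 1 = 317; answer 317
Part II: U1 = 317; w = 5; total draws C(14,4) = 1001; complement C(7,4) = 35; favorable 1001 - 35 = 966; P = 138/143; answer 138/143
Part III: U2 = 138/143; threaded value p + q = 281; d = -39; a(2) = 1*(33) + 1*(-39) = -6; iterating: a(2)=-6, a(3)=27, a(4)=21, a(5)=48, a(6)=69, a(7)=117, a(8)=186, a(9)=303, a(10)=489, a(11)=792, a(12)=1281, a(13)=2073, a(14)=3354, a(15)=5427; answer 5427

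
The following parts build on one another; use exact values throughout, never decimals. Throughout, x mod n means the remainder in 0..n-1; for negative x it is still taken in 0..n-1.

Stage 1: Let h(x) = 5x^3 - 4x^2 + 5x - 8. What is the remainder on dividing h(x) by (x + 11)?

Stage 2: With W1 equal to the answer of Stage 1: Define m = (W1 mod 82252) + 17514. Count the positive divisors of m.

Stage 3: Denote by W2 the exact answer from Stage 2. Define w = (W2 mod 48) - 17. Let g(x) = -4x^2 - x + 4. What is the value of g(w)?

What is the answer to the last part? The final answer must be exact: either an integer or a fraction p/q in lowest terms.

Stage 1: remainder = value at the root: 5*(-11)^3 - 4*(-11)^2 + 5*(-11)^1 - 8 = (-6655) + (-484) + (-55) + (-8) = -7202; answer -7202
Stage 2: W1 = -7202; m = 92564; 92564 = 2^2 * 73 * 317; number of divisors = (2+1) * (1+1) * (1+1) = 12; answer 12
Stage 3: W2 = 12; w = -5; -4*(-5)^2 - 1*(-5)^1 + 4 = (-100) + (5) + (4) = -91; answer -91

-91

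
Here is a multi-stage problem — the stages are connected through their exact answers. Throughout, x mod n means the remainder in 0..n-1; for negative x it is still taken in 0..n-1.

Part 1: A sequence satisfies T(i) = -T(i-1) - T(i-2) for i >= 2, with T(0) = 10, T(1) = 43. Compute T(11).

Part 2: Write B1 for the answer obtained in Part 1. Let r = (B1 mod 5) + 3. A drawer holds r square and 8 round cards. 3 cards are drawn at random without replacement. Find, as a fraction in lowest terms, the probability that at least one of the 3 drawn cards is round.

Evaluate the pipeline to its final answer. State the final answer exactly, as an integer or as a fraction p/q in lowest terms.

138/143

Part 1: T(2) = -1*(43) - 1*(10) = -53; iterating: T(2)=-53, T(3)=10, T(4)=43, T(5)=-53, T(6)=10, T(7)=43, T(8)=-53, T(9)=10, T(10)=43, T(11)=-53; answer -53
Part 2: B1 = -53; r = 5; total draws C(13,3) = 286; complement C(5,3) = 10; favorable 286 - 10 = 276; P = 138/143; answer 138/143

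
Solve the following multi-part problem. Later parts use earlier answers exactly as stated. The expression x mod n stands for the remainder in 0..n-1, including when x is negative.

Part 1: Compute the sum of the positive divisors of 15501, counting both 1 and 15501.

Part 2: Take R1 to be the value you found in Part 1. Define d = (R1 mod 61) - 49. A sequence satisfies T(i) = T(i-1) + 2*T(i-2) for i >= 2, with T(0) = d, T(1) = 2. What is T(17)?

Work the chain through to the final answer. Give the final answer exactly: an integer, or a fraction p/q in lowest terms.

Part 1: 15501 = 3 * 5167; sigma = (1 + 3) * (1 + 5167) = 4 * 5168 = 20672; answer 20672
Part 2: R1 = 20672; d = 5; T(2) = 1*(2) + 2*(5) = 12; iterating: T(2)=12, T(3)=16, T(4)=40, T(5)=72, T(6)=152, T(7)=296, T(8)=600, T(9)=1192, T(10)=2392, T(11)=4776, T(12)=9560, T(13)=19112, T(14)=38232, T(15)=76456, T(16)=152920, T(17)=305832; answer 305832

305832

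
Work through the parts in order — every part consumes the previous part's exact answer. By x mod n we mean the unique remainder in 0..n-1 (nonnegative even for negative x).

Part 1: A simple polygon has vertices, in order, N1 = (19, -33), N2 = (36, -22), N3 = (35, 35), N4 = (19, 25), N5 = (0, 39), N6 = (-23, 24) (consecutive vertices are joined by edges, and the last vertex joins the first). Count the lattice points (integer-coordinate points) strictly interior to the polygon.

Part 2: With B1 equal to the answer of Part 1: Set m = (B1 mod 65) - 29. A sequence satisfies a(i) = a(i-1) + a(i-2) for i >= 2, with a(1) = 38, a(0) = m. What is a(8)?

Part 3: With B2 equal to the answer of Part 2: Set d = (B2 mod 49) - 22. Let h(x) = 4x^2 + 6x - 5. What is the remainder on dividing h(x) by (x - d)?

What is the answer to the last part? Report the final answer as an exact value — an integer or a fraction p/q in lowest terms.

923

Part 1: cross terms: (19*-22 - 36*-33)=770, (36*35 - 35*-22)=2030, (35*25 - 19*35)=210, (19*39 - 0*25)=741, (0*24 - -23*39)=897, (-23*-33 - 19*24)=303; twice the area = |4951| = 4951; area = 4951/2; boundary points = 1 + 1 + 2 + 1 + 1 + 3 = 9; strictly interior points = area - boundary/2 + 1 = 2472; answer 2472
Part 2: B1 = 2472; m = -27; a(2) = 1*(38) + 1*(-27) = 11; iterating: a(2)=11, a(3)=49, a(4)=60, a(5)=109, a(6)=169, a(7)=278, a(8)=447; answer 447
Part 3: B2 = 447; d = -16; remainder = value at the root: 4*(-16)^2 + 6*(-16)^1 - 5 = (1024) + (-96) + (-5) = 923; answer 923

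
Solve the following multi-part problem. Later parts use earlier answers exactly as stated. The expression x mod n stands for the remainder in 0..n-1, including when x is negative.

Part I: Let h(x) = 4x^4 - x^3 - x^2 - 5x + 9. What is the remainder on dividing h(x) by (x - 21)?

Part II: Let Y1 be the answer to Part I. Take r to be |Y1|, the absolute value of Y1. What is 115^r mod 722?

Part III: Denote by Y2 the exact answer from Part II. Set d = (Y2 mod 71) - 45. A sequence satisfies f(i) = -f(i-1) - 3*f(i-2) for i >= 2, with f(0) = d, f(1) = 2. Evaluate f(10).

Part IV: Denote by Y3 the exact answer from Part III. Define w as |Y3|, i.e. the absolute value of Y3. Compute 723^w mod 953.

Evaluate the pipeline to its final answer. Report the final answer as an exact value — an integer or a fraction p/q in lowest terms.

528

Part I: remainder = value at the root: 4*(21)^4 - 1*(21)^3 - 1*(21)^2 - 5*(21)^1 + 9 = (777924) + (-9261) + (-441) + (-105) + (9) = 768126; answer 768126
Part II: Y1 = 768126; r = 768126; squarings mod 722: 115^1=115, 115^2=229, 115^4=457, 115^8=191, 115^16=381, 115^32=39, 115^64=77, 115^128=153, 115^256=305, 115^512=609, 115^1024=495, 115^2048=267, 115^4096=533, 115^8192=343, 115^16384=685, 115^32768=647, 115^65536=571, 115^131072=419, 115^262144=115, 115^524288=229; 115^768126 = 115^2 * 115^4 * 115^8 * 115^16 * 115^32 * 115^64 * 115^2048 * 115^4096 * 115^8192 * 115^32768 * 115^65536 * 115^131072 * 115^524288 = 39 (mod 722); answer 39
Part III: Y2 = 39; d = -6; f(2) = -1*(2) - 3*(-6) = 16; iterating: f(2)=16, f(3)=-22, f(4)=-26, f(5)=92, f(6)=-14, f(7)=-262, f(8)=304, f(9)=482, f(10)=-1394; answer -1394
Part IV: Y3 = -1394; w = 1394; squarings mod 953: 723^1=723, 723^2=485, 723^4=787, 723^8=872, 723^16=843, 723^32=664, 723^64=610, 723^128=430, 723^256=18, 723^512=324, 723^1024=146; 723^1394 = 723^2 * 723^16 * 723^32 * 723^64 * 723^256 * 723^1024 = 528 (mod 953); answer 528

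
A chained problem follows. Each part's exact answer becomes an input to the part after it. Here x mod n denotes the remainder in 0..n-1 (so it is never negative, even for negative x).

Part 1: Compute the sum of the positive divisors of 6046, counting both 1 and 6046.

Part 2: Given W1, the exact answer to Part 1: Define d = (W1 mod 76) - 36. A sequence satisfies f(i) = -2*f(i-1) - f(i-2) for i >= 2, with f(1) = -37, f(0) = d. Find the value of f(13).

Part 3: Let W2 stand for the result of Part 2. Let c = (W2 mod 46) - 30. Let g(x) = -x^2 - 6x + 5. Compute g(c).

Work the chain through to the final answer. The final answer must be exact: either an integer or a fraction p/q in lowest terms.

-22

Part 1: 6046 = 2 * 3023; sigma = (1 + 2) * (1 + 3023) = 3 * 3024 = 9072; answer 9072
Part 2: W1 = 9072; d = -8; f(2) = -2*(-37) - 1*(-8) = 82; iterating: f(2)=82, f(3)=-127, f(4)=172, f(5)=-217, f(6)=262, f(7)=-307, f(8)=352, f(9)=-397, f(10)=442, f(11)=-487, f(12)=532, f(13)=-577; answer -577
Part 3: W2 = -577; c = -9; -1*(-9)^2 - 6*(-9)^1 + 5 = (-81) + (54) + (5) = -22; answer -22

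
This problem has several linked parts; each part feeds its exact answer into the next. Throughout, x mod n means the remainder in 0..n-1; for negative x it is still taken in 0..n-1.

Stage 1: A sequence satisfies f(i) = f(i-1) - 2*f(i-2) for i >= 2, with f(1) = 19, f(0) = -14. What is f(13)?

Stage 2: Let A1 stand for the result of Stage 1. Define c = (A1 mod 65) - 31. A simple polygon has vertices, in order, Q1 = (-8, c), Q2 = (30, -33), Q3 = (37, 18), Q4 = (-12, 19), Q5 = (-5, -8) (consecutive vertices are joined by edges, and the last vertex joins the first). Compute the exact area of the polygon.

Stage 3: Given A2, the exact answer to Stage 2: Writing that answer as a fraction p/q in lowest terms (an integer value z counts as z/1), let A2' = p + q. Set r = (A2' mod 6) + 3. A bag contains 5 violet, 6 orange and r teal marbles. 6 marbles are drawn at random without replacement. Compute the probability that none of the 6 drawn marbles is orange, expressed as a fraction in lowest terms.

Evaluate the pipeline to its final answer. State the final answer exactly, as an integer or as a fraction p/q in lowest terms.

4/429

Stage 1: f(2) = 1*(19) - 2*(-14) = 47; iterating: f(2)=47, f(3)=9, f(4)=-85, f(5)=-103, f(6)=67, f(7)=273, f(8)=139, f(9)=-407, f(10)=-685, f(11)=129, f(12)=1499, f(13)=1241; answer 1241
Stage 2: A1 = 1241; c = -25; cross terms: (-8*-33 - 30*-25)=1014, (30*18 - 37*-33)=1761, (37*19 - -12*18)=919, (-12*-8 - -5*19)=191, (-5*-25 - -8*-8)=61; twice the area = |3946| = 3946; area = 1973; answer 1973
Stage 3: A2 = 1973; threaded value p + q = 1974; r = 3; total draws C(14,6) = 3003; favorable C(8,6) = 28; P = 4/429; answer 4/429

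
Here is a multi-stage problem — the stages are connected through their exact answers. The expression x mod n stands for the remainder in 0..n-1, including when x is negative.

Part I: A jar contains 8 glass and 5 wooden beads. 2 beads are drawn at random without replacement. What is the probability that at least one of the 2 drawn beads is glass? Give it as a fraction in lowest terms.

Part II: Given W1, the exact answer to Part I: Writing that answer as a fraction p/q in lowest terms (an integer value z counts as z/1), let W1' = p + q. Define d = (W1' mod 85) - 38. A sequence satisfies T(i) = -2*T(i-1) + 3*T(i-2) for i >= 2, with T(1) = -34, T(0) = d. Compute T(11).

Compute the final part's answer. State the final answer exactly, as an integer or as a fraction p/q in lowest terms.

-3055768

Part I: total draws C(13,2) = 78; complement C(5,2) = 10; favorable 78 - 10 = 68; P = 34/39; answer 34/39
Part II: W1 = 34/39; threaded value p + q = 73; d = 35; T(2) = -2*(-34) + 3*(35) = 173; iterating: T(2)=173, T(3)=-448, T(4)=1415, T(5)=-4174, T(6)=12593, T(7)=-37708, T(8)=113195, T(9)=-339514, T(10)=1018613, T(11)=-3055768; answer -3055768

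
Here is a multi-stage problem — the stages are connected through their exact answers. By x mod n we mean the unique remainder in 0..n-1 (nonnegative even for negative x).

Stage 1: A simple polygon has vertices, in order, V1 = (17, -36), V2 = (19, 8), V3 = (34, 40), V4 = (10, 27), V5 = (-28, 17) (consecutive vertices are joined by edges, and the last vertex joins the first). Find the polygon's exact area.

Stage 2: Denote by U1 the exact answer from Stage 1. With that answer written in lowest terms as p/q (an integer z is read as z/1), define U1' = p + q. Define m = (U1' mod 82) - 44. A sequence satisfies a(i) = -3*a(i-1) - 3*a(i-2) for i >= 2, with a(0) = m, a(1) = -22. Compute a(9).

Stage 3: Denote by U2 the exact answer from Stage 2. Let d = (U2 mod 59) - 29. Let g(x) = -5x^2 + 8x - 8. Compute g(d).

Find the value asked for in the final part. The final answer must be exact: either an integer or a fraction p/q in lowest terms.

Stage 1: cross terms: (17*8 - 19*-36)=820, (19*40 - 34*8)=488, (34*27 - 10*40)=518, (10*17 - -28*27)=926, (-28*-36 - 17*17)=719; twice the area = |3471| = 3471; area = 3471/2; answer 3471/2
Stage 2: U1 = 3471/2; threaded value p + q = 3473; m = -15; a(2) = -3*(-22) - 3*(-15) = 111; iterating: a(2)=111, a(3)=-267, a(4)=468, a(5)=-603, a(6)=405, a(7)=594, a(8)=-2997, a(9)=7209; answer 7209
Stage 3: U2 = 7209; d = -18; -5*(-18)^2 + 8*(-18)^1 - 8 = (-1620) + (-144) + (-8) = -1772; answer -1772

-1772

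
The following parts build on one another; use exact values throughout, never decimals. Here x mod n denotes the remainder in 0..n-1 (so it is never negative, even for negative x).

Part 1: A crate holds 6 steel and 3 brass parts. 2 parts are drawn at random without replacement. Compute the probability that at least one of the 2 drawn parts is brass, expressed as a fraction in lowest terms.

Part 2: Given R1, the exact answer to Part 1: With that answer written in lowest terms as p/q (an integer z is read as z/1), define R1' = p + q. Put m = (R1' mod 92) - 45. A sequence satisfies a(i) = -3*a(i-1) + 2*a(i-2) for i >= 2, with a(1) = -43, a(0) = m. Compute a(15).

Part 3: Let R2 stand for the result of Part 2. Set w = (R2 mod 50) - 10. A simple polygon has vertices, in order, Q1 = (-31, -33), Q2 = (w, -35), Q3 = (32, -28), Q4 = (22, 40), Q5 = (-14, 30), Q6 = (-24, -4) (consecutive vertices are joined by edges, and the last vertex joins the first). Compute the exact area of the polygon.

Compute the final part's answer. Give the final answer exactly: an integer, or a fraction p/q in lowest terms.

Part 1: total draws C(9,2) = 36; complement C(6,2) = 15; favorable 36 - 15 = 21; P = 7/12; answer 7/12
Part 2: R1 = 7/12; threaded value p + q = 19; m = -26; a(2) = -3*(-43) + 2*(-26) = 77; iterating: a(2)=77, a(3)=-317, a(4)=1105, a(5)=-3949, a(6)=14057, a(7)=-50069, a(8)=178321, a(9)=-635101, a(10)=2261945, a(11)=-8056037, a(12)=28692001, a(13)=-102188077, a(14)=363948233, a(15)=-1296220853; answer -1296220853
Part 3: R2 = -1296220853; w = 37; cross terms: (-31*-35 - 37*-33)=2306, (37*-28 - 32*-35)=84, (32*40 - 22*-28)=1896, (22*30 - -14*40)=1220, (-14*-4 - -24*30)=776, (-24*-33 - -31*-4)=668; twice the area = |6950| = 6950; area = 3475; answer 3475

3475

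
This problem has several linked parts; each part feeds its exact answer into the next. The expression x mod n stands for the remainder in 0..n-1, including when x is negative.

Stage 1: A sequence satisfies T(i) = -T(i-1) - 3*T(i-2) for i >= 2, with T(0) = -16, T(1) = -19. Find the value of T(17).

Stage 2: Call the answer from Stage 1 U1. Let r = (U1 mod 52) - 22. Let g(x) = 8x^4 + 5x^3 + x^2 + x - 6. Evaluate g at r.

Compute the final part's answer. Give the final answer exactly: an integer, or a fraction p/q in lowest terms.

217653

Stage 1: T(2) = -1*(-19) - 3*(-16) = 67; iterating: T(2)=67, T(3)=-10, T(4)=-191, T(5)=221, T(6)=352, T(7)=-1015, T(8)=-41, T(9)=3086, T(10)=-2963, T(11)=-6295, T(12)=15184, T(13)=3701, T(14)=-49253, T(15)=38150, T(16)=109609, T(17)=-224059; answer -224059
Stage 2: U1 = -224059; r = -13; 8*(-13)^4 + 5*(-13)^3 + 1*(-13)^2 + 1*(-13)^1 - 6 = (228488) + (-10985) + (169) + (-13) + (-6) = 217653; answer 217653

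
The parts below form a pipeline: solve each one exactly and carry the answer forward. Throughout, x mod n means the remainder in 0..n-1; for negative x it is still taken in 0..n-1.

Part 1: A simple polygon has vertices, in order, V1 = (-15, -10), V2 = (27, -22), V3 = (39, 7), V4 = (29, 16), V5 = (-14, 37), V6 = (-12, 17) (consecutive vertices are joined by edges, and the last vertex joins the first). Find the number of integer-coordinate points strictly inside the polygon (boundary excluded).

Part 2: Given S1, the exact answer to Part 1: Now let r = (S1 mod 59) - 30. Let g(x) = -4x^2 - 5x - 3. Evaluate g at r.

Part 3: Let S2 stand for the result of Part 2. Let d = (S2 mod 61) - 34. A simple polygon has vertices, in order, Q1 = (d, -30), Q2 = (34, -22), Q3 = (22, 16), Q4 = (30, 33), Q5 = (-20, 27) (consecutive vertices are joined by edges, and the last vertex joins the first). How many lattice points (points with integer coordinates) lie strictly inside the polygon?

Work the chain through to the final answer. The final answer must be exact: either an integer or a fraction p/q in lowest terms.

Part 1: cross terms: (-15*-22 - 27*-10)=600, (27*7 - 39*-22)=1047, (39*16 - 29*7)=421, (29*37 - -14*16)=1297, (-14*17 - -12*37)=206, (-12*-10 - -15*17)=375; twice the area = |3946| = 3946; area = 1973; boundary points = 6 + 1 + 1 + 1 + 2 + 3 = 14; strictly interior points = area - boundary/2 + 1 = 1967; answer 1967
Part 2: S1 = 1967; r = -10; -4*(-10)^2 - 5*(-10)^1 - 3 = (-400) + (50) + (-3) = -353; answer -353
Part 3: S2 = -353; d = -21; cross terms: (-21*-22 - 34*-30)=1482, (34*16 - 22*-22)=1028, (22*33 - 30*16)=246, (30*27 - -20*33)=1470, (-20*-30 - -21*27)=1167; twice the area = |5393| = 5393; area = 5393/2; boundary points = 1 + 2 + 1 + 2 + 1 = 7; strictly interior points = area - boundary/2 + 1 = 2694; answer 2694

2694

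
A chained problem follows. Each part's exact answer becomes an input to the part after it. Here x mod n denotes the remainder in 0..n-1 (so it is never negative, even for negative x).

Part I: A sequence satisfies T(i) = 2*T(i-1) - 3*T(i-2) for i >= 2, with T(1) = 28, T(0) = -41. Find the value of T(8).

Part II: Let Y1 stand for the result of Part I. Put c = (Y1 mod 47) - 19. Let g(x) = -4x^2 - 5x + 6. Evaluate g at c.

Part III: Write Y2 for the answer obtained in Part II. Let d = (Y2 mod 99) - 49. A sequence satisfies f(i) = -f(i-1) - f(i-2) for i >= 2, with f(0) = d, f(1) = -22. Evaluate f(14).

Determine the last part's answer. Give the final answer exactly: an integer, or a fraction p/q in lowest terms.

64

Part I: T(2) = 2*(28) - 3*(-41) = 179; iterating: T(2)=179, T(3)=274, T(4)=11, T(5)=-800, T(6)=-1633, T(7)=-866, T(8)=3167; answer 3167
Part II: Y1 = 3167; c = -1; -4*(-1)^2 - 5*(-1)^1 + 6 = (-4) + (5) + (6) = 7; answer 7
Part III: Y2 = 7; d = -42; f(2) = -1*(-22) - 1*(-42) = 64; iterating: f(2)=64, f(3)=-42, f(4)=-22, f(5)=64, f(6)=-42, f(7)=-22, f(8)=64, f(9)=-42, f(10)=-22, f(11)=64, f(12)=-42, f(13)=-22, f(14)=64; answer 64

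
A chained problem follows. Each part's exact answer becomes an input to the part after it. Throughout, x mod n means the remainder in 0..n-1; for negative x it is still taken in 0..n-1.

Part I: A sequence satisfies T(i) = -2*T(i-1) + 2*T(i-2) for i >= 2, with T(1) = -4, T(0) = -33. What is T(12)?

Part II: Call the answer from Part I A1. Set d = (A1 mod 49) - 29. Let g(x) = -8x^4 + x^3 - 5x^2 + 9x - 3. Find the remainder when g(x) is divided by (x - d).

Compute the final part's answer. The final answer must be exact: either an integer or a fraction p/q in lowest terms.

Part I: T(2) = -2*(-4) + 2*(-33) = -58; iterating: T(2)=-58, T(3)=108, T(4)=-332, T(5)=880, T(6)=-2424, T(7)=6608, T(8)=-18064, T(9)=49344, T(10)=-134816, T(11)=368320, T(12)=-1006272; answer -1006272
Part II: A1 = -1006272; d = 12; remainder = value at the root: -8*(12)^4 + 1*(12)^3 - 5*(12)^2 + 9*(12)^1 - 3 = (-165888) + (1728) + (-720) + (108) + (-3) = -164775; answer -164775

-164775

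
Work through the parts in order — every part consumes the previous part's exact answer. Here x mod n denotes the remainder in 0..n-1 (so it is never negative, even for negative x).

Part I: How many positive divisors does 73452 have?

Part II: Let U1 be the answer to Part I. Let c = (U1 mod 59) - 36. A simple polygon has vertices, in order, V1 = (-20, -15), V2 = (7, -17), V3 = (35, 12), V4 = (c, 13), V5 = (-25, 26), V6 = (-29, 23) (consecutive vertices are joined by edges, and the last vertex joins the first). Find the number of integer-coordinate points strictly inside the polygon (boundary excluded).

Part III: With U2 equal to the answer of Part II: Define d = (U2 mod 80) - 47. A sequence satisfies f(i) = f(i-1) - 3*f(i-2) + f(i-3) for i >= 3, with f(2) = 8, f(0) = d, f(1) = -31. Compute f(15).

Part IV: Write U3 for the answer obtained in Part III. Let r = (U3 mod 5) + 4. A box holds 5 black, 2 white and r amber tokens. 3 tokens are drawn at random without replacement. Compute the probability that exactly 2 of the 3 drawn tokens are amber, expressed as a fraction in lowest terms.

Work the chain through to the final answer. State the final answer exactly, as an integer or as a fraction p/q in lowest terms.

Part I: 73452 = 2^2 * 3 * 6121; number of divisors = (2+1) * (1+1) * (1+1) = 12; answer 12
Part II: U1 = 12; c = -24; cross terms: (-20*-17 - 7*-15)=445, (7*12 - 35*-17)=679, (35*13 - -24*12)=743, (-24*26 - -25*13)=-299, (-25*23 - -29*26)=179, (-29*-15 - -20*23)=895; twice the area = |2642| = 2642; area = 1321; boundary points = 1 + 1 + 1 + 1 + 1 + 1 = 6; strictly interior points = area - boundary/2 + 1 = 1319; answer 1319
Part III: U2 = 1319; d = -8; f(3) = 1*(8) - 3*(-31) + 1*(-8) = 93; iterating: f(3)=93, f(4)=38, f(5)=-233, f(6)=-254, f(7)=483, f(8)=1012, f(9)=-691, f(10)=-3244, f(11)=-159, f(12)=8882, f(13)=6115, f(14)=-20690, f(15)=-30153; answer -30153
Part IV: U3 = -30153; r = 6; total draws C(13,3) = 286; favorable C(6,2)*C(7,1) = 105; P = 105/286; answer 105/286

105/286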